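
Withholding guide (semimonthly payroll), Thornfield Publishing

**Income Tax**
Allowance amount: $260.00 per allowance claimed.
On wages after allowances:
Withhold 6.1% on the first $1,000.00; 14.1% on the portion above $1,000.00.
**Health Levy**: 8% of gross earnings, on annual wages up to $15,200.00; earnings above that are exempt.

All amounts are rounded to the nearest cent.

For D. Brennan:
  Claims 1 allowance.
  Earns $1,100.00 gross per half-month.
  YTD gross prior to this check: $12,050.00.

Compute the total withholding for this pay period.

$139.24

Income Tax: taxable = $1,100.00 − 1×$260.00 = $840.00
  6.1% × $840.00 = $51.24
Health Levy: 8% × $1,100.00 = $88.00
Total: $51.24 + $88.00 = $139.24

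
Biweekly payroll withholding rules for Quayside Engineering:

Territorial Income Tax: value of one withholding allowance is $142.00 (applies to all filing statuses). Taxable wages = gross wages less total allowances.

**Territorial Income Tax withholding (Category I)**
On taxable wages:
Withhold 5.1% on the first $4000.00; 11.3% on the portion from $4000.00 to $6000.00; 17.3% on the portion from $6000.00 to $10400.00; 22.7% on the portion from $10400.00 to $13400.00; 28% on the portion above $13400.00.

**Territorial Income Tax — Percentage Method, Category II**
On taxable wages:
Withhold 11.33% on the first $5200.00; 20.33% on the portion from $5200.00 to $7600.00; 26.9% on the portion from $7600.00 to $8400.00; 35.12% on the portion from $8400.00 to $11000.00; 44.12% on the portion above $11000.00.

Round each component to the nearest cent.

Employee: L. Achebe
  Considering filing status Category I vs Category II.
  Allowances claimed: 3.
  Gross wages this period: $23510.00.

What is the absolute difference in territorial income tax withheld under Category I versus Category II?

Territorial Income Tax (Category I): taxable = $23510.00 − 3×$142.00 = $23084.00
  $1872.20 + 28% × ($23084.00 − $13400.00) = $1872.20 + 28% × $9684.00 = $4583.72
Territorial Income Tax (Category II): taxable = $23510.00 − 3×$142.00 = $23084.00
  $2205.40 + 44.12% × ($23084.00 − $11000.00) = $2205.40 + 44.12% × $12084.00 = $7536.86
Difference: |$4583.72 − $7536.86| = $2953.14 (higher under Category II)

$2953.14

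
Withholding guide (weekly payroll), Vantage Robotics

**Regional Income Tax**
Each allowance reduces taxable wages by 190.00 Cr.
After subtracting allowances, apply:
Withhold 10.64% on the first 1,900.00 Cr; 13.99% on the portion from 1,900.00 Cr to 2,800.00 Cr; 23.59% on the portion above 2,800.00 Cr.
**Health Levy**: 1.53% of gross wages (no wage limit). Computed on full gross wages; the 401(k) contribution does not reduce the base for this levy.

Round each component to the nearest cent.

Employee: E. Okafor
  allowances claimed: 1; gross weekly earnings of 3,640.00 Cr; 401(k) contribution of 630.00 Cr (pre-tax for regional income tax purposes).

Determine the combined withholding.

388.48 Cr

Regional Income Tax: taxable = 3,640.00 Cr − 630.00 Cr − 1×190.00 Cr = 2,820.00 Cr
  328.07 Cr + 23.59% × (2,820.00 Cr − 2,800.00 Cr) = 328.07 Cr + 23.59% × 20.00 Cr = 332.79 Cr
Health Levy: 1.53% × 3,640.00 Cr = 55.69 Cr
Total: 332.79 Cr + 55.69 Cr = 388.48 Cr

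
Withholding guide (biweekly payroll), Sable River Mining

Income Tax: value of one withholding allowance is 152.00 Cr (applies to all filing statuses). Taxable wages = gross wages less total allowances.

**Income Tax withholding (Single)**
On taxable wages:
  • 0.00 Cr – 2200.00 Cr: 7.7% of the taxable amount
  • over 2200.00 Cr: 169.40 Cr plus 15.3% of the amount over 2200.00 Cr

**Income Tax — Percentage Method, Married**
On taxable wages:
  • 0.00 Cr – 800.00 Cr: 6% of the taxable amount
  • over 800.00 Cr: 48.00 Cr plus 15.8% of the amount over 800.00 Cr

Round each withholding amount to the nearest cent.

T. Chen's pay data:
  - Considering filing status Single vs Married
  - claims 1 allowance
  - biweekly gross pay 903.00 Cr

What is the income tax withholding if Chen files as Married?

45.06 Cr

Income Tax (Married): taxable = 903.00 Cr − 1×152.00 Cr = 751.00 Cr
  6% × 751.00 Cr = 45.06 Cr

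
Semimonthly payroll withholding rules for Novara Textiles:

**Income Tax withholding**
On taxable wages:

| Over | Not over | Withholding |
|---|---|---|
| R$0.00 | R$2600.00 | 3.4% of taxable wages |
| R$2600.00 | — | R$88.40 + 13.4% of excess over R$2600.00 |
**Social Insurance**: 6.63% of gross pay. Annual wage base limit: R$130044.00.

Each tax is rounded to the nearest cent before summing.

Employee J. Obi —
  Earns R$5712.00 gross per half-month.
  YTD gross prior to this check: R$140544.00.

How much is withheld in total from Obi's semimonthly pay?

Income Tax: taxable = R$5712.00
  R$88.40 + 13.4% × (R$5712.00 − R$2600.00) = R$88.40 + 13.4% × R$3112.00 = R$505.41
Social Insurance: YTD R$140544.00 ≥ cap R$130044.00 → R$0.00
Total: R$505.41 + R$0.00 = R$505.41

R$505.41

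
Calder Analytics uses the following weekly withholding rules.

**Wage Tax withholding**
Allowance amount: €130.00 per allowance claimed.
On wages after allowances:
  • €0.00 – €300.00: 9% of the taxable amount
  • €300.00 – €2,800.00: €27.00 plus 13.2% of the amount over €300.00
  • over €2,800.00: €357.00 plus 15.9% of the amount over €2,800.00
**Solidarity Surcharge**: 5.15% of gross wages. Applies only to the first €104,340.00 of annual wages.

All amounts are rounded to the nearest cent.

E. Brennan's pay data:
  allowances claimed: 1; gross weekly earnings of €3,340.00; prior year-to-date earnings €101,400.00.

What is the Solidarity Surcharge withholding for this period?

Solidarity Surcharge: cap €104,340.00 − YTD €101,400.00 = €2,940.00 subject; 5.15% × €2,940.00 = €151.41

€151.41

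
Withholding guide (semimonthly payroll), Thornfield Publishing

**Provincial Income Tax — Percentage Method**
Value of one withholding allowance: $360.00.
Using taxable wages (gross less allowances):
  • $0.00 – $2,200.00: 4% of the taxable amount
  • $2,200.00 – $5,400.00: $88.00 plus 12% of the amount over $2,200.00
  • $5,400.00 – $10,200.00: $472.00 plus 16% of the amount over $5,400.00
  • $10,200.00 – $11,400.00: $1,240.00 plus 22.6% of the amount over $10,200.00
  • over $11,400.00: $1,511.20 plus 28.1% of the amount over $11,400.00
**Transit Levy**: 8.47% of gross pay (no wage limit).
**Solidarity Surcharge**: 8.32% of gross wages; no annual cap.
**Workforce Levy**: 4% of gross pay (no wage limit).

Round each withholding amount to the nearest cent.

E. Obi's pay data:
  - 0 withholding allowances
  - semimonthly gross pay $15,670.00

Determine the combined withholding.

$5,968.86

Provincial Income Tax: taxable = $15,670.00
  $1,511.20 + 28.1% × ($15,670.00 − $11,400.00) = $1,511.20 + 28.1% × $4,270.00 = $2,711.07
Transit Levy: 8.47% × $15,670.00 = $1,327.25
Solidarity Surcharge: 8.32% × $15,670.00 = $1,303.74
Workforce Levy: 4% × $15,670.00 = $626.80
Total: $2,711.07 + $1,327.25 + $1,303.74 + $626.80 = $5,968.86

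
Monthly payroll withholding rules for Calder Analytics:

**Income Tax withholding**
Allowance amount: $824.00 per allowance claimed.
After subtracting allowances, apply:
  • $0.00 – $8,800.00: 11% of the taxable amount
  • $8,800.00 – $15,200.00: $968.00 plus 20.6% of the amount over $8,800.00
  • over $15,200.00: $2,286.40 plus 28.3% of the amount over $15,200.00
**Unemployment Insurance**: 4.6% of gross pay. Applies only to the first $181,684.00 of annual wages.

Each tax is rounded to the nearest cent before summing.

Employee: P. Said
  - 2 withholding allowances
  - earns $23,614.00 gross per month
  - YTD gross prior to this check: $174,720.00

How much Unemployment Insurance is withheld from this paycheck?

Unemployment Insurance: cap $181,684.00 − YTD $174,720.00 = $6,964.00 subject; 4.6% × $6,964.00 = $320.34

$320.34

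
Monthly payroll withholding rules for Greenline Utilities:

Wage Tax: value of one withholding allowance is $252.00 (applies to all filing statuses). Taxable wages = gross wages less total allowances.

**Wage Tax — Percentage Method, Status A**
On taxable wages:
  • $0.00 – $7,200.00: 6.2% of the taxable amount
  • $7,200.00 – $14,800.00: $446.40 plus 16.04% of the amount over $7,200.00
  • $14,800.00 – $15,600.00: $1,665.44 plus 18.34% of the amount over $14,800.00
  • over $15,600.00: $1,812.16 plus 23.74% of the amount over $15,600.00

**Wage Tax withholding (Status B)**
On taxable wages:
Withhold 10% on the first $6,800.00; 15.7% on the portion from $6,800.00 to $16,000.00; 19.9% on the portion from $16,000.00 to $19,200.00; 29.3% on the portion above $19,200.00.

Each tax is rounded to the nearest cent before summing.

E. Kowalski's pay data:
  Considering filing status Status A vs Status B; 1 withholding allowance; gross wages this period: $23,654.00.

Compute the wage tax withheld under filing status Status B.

Wage Tax (Status B): taxable = $23,654.00 − 1×$252.00 = $23,402.00
  $2,761.20 + 29.3% × ($23,402.00 − $19,200.00) = $2,761.20 + 29.3% × $4,202.00 = $3,992.39

$3,992.39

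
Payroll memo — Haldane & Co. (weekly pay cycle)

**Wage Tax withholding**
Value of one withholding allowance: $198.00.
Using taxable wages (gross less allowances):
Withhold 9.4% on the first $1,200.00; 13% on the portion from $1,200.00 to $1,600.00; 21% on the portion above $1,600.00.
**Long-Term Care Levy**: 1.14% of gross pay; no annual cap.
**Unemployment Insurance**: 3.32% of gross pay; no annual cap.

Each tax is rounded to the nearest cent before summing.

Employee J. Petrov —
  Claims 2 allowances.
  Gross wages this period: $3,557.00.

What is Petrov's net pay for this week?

Wage Tax: taxable = $3,557.00 − 2×$198.00 = $3,161.00
  $164.80 + 21% × ($3,161.00 − $1,600.00) = $164.80 + 21% × $1,561.00 = $492.61
Long-Term Care Levy: 1.14% × $3,557.00 = $40.55
Unemployment Insurance: 3.32% × $3,557.00 = $118.09
Total withheld: $492.61 + $40.55 + $118.09 = $651.25
Net pay: $3,557.00 − $651.25 = $2,905.75

$2,905.75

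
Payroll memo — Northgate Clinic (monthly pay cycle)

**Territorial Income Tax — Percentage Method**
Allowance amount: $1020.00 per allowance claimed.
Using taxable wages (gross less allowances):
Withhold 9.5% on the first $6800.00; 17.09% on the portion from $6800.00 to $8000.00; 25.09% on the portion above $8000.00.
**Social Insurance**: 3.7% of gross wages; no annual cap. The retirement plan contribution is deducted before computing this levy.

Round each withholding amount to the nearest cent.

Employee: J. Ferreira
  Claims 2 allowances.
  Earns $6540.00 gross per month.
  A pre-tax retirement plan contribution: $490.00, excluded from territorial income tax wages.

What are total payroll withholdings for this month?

$604.80

Territorial Income Tax: taxable = $6540.00 − $490.00 − 2×$1020.00 = $4010.00
  9.5% × $4010.00 = $380.95
Social Insurance: 3.7% × $6050.00 = $223.85
Total: $380.95 + $223.85 = $604.80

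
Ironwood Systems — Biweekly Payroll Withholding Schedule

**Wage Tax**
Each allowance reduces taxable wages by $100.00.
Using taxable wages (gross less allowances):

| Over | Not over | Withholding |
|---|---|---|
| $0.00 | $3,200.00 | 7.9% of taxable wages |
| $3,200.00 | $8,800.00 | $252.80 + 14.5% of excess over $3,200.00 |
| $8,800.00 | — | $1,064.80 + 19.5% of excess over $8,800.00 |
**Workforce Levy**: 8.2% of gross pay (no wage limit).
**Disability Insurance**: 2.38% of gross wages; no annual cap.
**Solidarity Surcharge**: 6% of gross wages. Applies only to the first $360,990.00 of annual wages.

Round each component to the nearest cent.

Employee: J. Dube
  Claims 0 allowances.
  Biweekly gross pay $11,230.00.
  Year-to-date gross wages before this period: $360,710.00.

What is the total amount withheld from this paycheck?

Wage Tax: taxable = $11,230.00
  $1,064.80 + 19.5% × ($11,230.00 − $8,800.00) = $1,064.80 + 19.5% × $2,430.00 = $1,538.65
Workforce Levy: 8.2% × $11,230.00 = $920.86
Disability Insurance: 2.38% × $11,230.00 = $267.27
Solidarity Surcharge: cap $360,990.00 − YTD $360,710.00 = $280.00 subject; 6% × $280.00 = $16.80
Total: $1,538.65 + $920.86 + $267.27 + $16.80 = $2,743.58

$2,743.58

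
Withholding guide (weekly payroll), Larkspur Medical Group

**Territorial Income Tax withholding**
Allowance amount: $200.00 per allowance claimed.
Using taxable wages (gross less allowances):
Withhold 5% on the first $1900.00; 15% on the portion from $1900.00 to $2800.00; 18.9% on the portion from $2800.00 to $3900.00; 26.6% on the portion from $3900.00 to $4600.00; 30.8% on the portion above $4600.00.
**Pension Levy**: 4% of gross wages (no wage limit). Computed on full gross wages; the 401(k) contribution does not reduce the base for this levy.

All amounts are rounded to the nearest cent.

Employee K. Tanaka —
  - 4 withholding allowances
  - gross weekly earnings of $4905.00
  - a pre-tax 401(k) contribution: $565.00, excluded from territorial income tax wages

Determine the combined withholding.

Territorial Income Tax: taxable = $4905.00 − $565.00 − 4×$200.00 = $3540.00
  $230.00 + 18.9% × ($3540.00 − $2800.00) = $230.00 + 18.9% × $740.00 = $369.86
Pension Levy: 4% × $4905.00 = $196.20
Total: $369.86 + $196.20 = $566.06

$566.06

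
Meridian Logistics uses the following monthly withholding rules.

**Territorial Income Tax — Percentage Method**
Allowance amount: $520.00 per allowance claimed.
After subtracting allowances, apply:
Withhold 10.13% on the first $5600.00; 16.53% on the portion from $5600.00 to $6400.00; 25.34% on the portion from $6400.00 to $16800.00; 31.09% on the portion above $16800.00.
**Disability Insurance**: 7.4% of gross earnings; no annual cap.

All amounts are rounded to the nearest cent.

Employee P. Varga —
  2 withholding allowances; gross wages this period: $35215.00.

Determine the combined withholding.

$11342.68

Territorial Income Tax: taxable = $35215.00 − 2×$520.00 = $34175.00
  $3334.88 + 31.09% × ($34175.00 − $16800.00) = $3334.88 + 31.09% × $17375.00 = $8736.77
Disability Insurance: 7.4% × $35215.00 = $2605.91
Total: $8736.77 + $2605.91 = $11342.68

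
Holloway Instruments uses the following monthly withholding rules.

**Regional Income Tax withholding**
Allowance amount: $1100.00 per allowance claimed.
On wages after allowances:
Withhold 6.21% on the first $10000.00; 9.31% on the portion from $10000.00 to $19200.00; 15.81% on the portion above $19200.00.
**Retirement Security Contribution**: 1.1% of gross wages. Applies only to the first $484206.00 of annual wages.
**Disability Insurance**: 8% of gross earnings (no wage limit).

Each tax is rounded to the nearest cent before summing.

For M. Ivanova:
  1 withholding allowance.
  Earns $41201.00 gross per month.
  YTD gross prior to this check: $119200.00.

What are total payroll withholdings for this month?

Regional Income Tax: taxable = $41201.00 − 1×$1100.00 = $40101.00
  $1477.52 + 15.81% × ($40101.00 − $19200.00) = $1477.52 + 15.81% × $20901.00 = $4781.97
Retirement Security Contribution: 1.1% × $41201.00 = $453.21
Disability Insurance: 8% × $41201.00 = $3296.08
Total: $4781.97 + $453.21 + $3296.08 = $8531.26

$8531.26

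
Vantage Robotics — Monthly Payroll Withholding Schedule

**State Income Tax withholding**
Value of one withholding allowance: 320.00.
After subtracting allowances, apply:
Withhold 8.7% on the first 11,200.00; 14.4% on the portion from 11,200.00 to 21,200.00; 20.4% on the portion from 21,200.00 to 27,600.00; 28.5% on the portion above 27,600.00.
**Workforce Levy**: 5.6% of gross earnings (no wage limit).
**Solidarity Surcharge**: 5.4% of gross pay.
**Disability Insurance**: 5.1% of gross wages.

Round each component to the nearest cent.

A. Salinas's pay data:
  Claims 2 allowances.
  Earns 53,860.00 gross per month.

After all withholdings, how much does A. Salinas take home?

State Income Tax: taxable = 53,860.00 − 2×320.00 = 53,220.00
  3,720.00 + 28.5% × (53,220.00 − 27,600.00) = 3,720.00 + 28.5% × 25,620.00 = 11,021.70
Workforce Levy: 5.6% × 53,860.00 = 3,016.16
Solidarity Surcharge: 5.4% × 53,860.00 = 2,908.44
Disability Insurance: 5.1% × 53,860.00 = 2,746.86
Total withheld: 11,021.70 + 3,016.16 + 2,908.44 + 2,746.86 = 19,693.16
Net pay: 53,860.00 − 19,693.16 = 34,166.84

34,166.84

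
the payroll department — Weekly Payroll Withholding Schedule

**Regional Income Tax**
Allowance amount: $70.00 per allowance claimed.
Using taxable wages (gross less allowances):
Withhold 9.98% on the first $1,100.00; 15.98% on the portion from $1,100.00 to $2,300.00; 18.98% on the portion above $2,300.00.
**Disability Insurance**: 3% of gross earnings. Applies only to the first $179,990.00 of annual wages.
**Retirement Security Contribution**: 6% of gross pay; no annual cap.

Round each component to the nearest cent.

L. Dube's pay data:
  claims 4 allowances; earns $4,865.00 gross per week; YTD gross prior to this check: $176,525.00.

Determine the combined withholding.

Regional Income Tax: taxable = $4,865.00 − 4×$70.00 = $4,585.00
  $301.54 + 18.98% × ($4,585.00 − $2,300.00) = $301.54 + 18.98% × $2,285.00 = $735.23
Disability Insurance: cap $179,990.00 − YTD $176,525.00 = $3,465.00 subject; 3% × $3,465.00 = $103.95
Retirement Security Contribution: 6% × $4,865.00 = $291.90
Total: $735.23 + $103.95 + $291.90 = $1,131.08

$1,131.08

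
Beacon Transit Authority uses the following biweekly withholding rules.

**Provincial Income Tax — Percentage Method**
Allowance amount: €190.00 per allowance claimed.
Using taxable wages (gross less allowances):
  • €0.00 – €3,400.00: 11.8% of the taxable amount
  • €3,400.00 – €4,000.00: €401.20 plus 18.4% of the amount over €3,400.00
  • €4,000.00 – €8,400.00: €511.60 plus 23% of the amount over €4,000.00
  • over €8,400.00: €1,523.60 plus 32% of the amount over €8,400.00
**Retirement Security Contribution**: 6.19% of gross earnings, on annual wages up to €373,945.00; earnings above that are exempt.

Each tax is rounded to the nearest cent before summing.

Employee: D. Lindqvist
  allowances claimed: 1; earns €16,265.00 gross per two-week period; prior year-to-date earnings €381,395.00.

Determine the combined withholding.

€3,979.60

Provincial Income Tax: taxable = €16,265.00 − 1×€190.00 = €16,075.00
  €1,523.60 + 32% × (€16,075.00 − €8,400.00) = €1,523.60 + 32% × €7,675.00 = €3,979.60
Retirement Security Contribution: YTD €381,395.00 ≥ cap €373,945.00 → €0.00
Total: €3,979.60 + €0.00 = €3,979.60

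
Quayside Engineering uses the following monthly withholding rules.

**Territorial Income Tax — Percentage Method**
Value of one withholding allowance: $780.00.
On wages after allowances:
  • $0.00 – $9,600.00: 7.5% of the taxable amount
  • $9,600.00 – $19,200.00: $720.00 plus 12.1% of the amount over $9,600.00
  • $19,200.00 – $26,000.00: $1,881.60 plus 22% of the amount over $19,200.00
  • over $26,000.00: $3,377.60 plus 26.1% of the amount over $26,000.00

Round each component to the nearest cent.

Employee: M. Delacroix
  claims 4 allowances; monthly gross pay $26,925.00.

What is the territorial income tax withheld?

Territorial Income Tax: taxable = $26,925.00 − 4×$780.00 = $23,805.00
  $1,881.60 + 22% × ($23,805.00 − $19,200.00) = $1,881.60 + 22% × $4,605.00 = $2,894.70

$2,894.70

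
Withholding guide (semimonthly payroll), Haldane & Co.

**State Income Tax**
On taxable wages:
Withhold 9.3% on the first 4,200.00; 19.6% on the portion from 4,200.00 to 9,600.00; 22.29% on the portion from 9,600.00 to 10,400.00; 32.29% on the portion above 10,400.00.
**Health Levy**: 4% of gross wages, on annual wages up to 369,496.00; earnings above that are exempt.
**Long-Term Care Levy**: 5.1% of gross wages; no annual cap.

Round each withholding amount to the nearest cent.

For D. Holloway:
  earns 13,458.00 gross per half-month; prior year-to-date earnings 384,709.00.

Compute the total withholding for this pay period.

State Income Tax: taxable = 13,458.00
  1,627.32 + 32.29% × (13,458.00 − 10,400.00) = 1,627.32 + 32.29% × 3,058.00 = 2,614.75
Health Levy: YTD 384,709.00 ≥ cap 369,496.00 → 0.00
Long-Term Care Levy: 5.1% × 13,458.00 = 686.36
Total: 2,614.75 + 0.00 + 686.36 = 3,301.11

3,301.11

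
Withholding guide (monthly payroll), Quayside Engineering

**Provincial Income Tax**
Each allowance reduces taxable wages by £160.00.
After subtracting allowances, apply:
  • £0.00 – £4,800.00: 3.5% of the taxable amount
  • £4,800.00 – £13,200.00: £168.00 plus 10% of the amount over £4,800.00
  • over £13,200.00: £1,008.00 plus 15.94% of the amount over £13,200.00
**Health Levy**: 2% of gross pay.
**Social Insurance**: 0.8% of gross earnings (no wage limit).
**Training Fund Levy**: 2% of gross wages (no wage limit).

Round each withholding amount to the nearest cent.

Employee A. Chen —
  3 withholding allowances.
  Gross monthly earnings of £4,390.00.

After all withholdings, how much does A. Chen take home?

Provincial Income Tax: taxable = £4,390.00 − 3×£160.00 = £3,910.00
  3.5% × £3,910.00 = £136.85
Health Levy: 2% × £4,390.00 = £87.80
Social Insurance: 0.8% × £4,390.00 = £35.12
Training Fund Levy: 2% × £4,390.00 = £87.80
Total withheld: £136.85 + £87.80 + £35.12 + £87.80 = £347.57
Net pay: £4,390.00 − £347.57 = £4,042.43

£4,042.43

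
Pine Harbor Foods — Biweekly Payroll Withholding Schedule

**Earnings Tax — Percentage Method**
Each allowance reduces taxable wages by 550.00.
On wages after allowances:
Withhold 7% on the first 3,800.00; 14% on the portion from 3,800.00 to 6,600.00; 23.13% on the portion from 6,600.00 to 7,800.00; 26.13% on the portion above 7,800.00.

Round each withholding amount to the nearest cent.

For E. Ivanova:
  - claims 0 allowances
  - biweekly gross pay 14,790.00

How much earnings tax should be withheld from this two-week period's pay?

2,762.05

Earnings Tax: taxable = 14,790.00
  935.56 + 26.13% × (14,790.00 − 7,800.00) = 935.56 + 26.13% × 6,990.00 = 2,762.05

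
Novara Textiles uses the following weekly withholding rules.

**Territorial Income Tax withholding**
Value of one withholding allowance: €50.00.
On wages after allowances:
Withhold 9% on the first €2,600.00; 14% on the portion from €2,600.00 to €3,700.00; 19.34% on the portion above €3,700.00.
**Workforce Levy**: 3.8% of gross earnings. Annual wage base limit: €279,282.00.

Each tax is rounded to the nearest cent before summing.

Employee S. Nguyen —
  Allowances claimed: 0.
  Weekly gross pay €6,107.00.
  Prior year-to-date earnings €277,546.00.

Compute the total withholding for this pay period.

€919.48

Territorial Income Tax: taxable = €6,107.00
  €388.00 + 19.34% × (€6,107.00 − €3,700.00) = €388.00 + 19.34% × €2,407.00 = €853.51
Workforce Levy: cap €279,282.00 − YTD €277,546.00 = €1,736.00 subject; 3.8% × €1,736.00 = €65.97
Total: €853.51 + €65.97 = €919.48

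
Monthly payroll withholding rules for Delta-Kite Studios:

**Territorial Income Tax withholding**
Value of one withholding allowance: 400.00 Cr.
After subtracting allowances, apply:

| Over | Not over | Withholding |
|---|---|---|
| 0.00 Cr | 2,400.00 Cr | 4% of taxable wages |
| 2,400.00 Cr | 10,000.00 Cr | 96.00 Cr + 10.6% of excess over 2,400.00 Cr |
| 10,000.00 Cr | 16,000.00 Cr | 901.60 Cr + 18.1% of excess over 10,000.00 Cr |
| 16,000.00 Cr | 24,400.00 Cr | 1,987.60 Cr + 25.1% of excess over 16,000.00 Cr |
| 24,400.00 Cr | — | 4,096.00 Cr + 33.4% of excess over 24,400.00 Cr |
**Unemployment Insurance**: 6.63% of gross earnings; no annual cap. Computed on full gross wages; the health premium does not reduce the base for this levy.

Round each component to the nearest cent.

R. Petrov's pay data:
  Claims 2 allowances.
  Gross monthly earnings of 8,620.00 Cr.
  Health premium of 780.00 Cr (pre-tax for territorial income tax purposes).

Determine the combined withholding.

Territorial Income Tax: taxable = 8,620.00 Cr − 780.00 Cr − 2×400.00 Cr = 7,040.00 Cr
  96.00 Cr + 10.6% × (7,040.00 Cr − 2,400.00 Cr) = 96.00 Cr + 10.6% × 4,640.00 Cr = 587.84 Cr
Unemployment Insurance: 6.63% × 8,620.00 Cr = 571.51 Cr
Total: 587.84 Cr + 571.51 Cr = 1,159.35 Cr

1,159.35 Cr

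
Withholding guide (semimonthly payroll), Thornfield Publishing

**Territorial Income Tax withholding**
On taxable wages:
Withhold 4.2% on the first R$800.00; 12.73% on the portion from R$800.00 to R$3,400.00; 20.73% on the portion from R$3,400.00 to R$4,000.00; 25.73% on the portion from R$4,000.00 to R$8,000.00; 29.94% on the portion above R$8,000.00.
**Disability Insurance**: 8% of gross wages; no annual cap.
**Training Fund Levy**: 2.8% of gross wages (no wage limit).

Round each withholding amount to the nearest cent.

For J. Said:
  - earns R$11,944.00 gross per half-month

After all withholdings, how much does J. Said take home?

Territorial Income Tax: taxable = R$11,944.00
  R$1,518.16 + 29.94% × (R$11,944.00 − R$8,000.00) = R$1,518.16 + 29.94% × R$3,944.00 = R$2,698.99
Disability Insurance: 8% × R$11,944.00 = R$955.52
Training Fund Levy: 2.8% × R$11,944.00 = R$334.43
Total withheld: R$2,698.99 + R$955.52 + R$334.43 = R$3,988.94
Net pay: R$11,944.00 − R$3,988.94 = R$7,955.06

R$7,955.06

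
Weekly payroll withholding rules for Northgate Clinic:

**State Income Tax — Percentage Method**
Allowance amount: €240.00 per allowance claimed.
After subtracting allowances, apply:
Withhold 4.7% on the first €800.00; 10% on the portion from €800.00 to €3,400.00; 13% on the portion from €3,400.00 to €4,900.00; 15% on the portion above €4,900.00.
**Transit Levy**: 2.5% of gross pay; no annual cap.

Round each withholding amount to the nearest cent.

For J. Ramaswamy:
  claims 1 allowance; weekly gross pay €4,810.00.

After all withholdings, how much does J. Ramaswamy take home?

State Income Tax: taxable = €4,810.00 − 1×€240.00 = €4,570.00
  €297.60 + 13% × (€4,570.00 − €3,400.00) = €297.60 + 13% × €1,170.00 = €449.70
Transit Levy: 2.5% × €4,810.00 = €120.25
Total withheld: €449.70 + €120.25 = €569.95
Net pay: €4,810.00 − €569.95 = €4,240.05

€4,240.05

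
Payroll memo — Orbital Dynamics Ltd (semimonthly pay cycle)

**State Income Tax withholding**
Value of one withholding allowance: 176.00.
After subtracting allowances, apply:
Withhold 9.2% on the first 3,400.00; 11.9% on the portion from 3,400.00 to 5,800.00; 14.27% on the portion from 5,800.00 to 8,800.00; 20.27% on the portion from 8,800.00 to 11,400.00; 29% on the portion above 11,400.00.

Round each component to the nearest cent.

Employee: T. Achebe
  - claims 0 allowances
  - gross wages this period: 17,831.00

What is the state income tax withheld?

3,418.51

State Income Tax: taxable = 17,831.00
  1,553.52 + 29% × (17,831.00 − 11,400.00) = 1,553.52 + 29% × 6,431.00 = 3,418.51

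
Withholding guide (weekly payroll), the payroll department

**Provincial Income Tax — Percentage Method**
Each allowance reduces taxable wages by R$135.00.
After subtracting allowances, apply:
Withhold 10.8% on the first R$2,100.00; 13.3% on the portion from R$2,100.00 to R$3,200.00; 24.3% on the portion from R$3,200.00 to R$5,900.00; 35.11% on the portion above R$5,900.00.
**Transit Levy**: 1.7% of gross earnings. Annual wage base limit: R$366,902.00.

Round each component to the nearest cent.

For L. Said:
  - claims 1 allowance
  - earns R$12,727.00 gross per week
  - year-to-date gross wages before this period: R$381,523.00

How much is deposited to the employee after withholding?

R$9,348.24

Provincial Income Tax: taxable = R$12,727.00 − 1×R$135.00 = R$12,592.00
  R$1,029.20 + 35.11% × (R$12,592.00 − R$5,900.00) = R$1,029.20 + 35.11% × R$6,692.00 = R$3,378.76
Transit Levy: YTD R$381,523.00 ≥ cap R$366,902.00 → R$0.00
Total withheld: R$3,378.76 + R$0.00 = R$3,378.76
Net pay: R$12,727.00 − R$3,378.76 = R$9,348.24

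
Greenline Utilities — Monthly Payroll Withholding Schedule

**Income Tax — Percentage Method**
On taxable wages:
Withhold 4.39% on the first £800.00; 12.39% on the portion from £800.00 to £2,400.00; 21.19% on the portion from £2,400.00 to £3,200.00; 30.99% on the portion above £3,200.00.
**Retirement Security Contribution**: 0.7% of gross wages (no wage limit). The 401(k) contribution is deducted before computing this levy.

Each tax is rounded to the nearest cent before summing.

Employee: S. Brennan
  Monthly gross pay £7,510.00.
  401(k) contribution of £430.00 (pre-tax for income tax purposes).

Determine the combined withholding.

Income Tax: taxable = £7,510.00 − £430.00 = £7,080.00
  £402.88 + 30.99% × (£7,080.00 − £3,200.00) = £402.88 + 30.99% × £3,880.00 = £1,605.29
Retirement Security Contribution: 0.7% × £7,080.00 = £49.56
Total: £1,605.29 + £49.56 = £1,654.85

£1,654.85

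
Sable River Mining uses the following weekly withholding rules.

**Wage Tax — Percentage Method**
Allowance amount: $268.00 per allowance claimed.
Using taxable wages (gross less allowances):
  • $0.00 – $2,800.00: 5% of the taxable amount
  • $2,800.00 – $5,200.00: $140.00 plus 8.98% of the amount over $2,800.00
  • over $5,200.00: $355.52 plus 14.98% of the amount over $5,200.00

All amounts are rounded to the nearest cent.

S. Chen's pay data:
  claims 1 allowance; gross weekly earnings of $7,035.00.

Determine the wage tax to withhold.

$590.26

Wage Tax: taxable = $7,035.00 − 1×$268.00 = $6,767.00
  $355.52 + 14.98% × ($6,767.00 − $5,200.00) = $355.52 + 14.98% × $1,567.00 = $590.26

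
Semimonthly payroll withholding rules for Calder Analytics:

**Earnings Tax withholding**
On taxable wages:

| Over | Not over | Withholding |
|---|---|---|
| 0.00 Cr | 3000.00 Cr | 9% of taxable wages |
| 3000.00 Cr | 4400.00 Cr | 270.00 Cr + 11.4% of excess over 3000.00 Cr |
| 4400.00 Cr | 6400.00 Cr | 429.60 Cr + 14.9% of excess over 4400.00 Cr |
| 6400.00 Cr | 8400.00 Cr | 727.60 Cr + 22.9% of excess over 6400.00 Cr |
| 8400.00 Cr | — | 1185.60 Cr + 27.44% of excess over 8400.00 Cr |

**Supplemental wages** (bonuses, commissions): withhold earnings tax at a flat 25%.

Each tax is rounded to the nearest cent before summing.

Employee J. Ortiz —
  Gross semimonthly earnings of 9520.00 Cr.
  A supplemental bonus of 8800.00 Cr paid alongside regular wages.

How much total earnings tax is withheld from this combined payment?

3692.93 Cr

Earnings Tax: taxable = 9520.00 Cr
  1185.60 Cr + 27.44% × (9520.00 Cr − 8400.00 Cr) = 1185.60 Cr + 27.44% × 1120.00 Cr = 1492.93 Cr
Supplemental (25% flat on bonus): 25% × 8800.00 Cr = 2200.00 Cr
Total earnings tax: 1492.93 Cr + 2200.00 Cr = 3692.93 Cr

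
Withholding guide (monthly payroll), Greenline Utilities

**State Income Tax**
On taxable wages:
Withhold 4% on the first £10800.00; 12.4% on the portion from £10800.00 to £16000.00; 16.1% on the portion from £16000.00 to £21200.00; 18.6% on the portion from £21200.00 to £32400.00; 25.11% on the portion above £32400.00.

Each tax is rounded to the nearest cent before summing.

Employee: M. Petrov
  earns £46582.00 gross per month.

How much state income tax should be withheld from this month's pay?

State Income Tax: taxable = £46582.00
  £3997.20 + 25.11% × (£46582.00 − £32400.00) = £3997.20 + 25.11% × £14182.00 = £7558.30

£7558.30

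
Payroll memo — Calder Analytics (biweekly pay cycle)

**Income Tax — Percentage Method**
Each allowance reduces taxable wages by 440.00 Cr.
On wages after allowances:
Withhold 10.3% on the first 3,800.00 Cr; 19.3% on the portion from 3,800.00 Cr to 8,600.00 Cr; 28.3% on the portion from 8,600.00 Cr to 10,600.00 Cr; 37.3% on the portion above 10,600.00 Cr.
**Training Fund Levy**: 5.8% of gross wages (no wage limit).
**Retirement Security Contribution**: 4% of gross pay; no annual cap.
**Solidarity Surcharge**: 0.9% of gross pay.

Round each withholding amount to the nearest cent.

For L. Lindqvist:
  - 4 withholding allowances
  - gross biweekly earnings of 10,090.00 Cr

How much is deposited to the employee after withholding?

7,744.68 Cr

Income Tax: taxable = 10,090.00 Cr − 4×440.00 Cr = 8,330.00 Cr
  391.40 Cr + 19.3% × (8,330.00 Cr − 3,800.00 Cr) = 391.40 Cr + 19.3% × 4,530.00 Cr = 1,265.69 Cr
Training Fund Levy: 5.8% × 10,090.00 Cr = 585.22 Cr
Retirement Security Contribution: 4% × 10,090.00 Cr = 403.60 Cr
Solidarity Surcharge: 0.9% × 10,090.00 Cr = 90.81 Cr
Total withheld: 1,265.69 Cr + 585.22 Cr + 403.60 Cr + 90.81 Cr = 2,345.32 Cr
Net pay: 10,090.00 Cr − 2,345.32 Cr = 7,744.68 Cr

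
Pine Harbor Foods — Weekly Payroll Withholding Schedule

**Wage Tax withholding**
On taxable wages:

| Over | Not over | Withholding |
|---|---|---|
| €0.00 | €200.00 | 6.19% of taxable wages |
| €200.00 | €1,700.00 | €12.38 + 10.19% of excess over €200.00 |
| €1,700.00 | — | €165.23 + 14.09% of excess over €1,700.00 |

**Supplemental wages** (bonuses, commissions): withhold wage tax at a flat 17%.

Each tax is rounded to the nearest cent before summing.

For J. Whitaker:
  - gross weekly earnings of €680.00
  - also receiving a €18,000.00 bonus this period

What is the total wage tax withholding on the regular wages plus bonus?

Wage Tax: taxable = €680.00
  €12.38 + 10.19% × (€680.00 − €200.00) = €12.38 + 10.19% × €480.00 = €61.29
Supplemental (17% flat on bonus): 17% × €18,000.00 = €3,060.00
Total wage tax: €61.29 + €3,060.00 = €3,121.29

€3,121.29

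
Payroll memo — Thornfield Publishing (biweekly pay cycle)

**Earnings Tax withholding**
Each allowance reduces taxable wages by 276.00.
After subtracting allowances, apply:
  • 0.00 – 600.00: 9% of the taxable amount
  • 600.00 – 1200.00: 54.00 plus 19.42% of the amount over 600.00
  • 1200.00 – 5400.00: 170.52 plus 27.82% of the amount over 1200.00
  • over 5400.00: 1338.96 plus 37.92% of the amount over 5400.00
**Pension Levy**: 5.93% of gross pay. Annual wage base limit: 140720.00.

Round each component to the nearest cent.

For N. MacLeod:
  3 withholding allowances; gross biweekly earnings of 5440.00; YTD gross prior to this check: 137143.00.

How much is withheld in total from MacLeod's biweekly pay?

Earnings Tax: taxable = 5440.00 − 3×276.00 = 4612.00
  170.52 + 27.82% × (4612.00 − 1200.00) = 170.52 + 27.82% × 3412.00 = 1119.74
Pension Levy: cap 140720.00 − YTD 137143.00 = 3577.00 subject; 5.93% × 3577.00 = 212.12
Total: 1119.74 + 212.12 = 1331.86

1331.86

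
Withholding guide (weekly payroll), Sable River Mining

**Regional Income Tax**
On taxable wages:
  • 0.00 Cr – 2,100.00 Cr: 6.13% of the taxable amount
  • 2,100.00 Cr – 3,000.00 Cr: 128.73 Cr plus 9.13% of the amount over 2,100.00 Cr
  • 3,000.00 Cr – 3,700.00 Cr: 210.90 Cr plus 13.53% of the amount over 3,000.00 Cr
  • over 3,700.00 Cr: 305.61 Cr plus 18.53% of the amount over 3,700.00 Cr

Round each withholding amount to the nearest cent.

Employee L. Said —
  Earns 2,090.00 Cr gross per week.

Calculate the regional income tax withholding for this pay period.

Regional Income Tax: taxable = 2,090.00 Cr
  6.13% × 2,090.00 Cr = 128.12 Cr

128.12 Cr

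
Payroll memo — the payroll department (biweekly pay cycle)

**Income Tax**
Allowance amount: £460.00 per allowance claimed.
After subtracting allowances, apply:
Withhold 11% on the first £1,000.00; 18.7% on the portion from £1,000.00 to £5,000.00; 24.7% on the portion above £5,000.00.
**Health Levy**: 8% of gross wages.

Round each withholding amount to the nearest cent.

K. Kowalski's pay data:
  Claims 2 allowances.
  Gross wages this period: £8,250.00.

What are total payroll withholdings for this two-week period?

£2,093.51

Income Tax: taxable = £8,250.00 − 2×£460.00 = £7,330.00
  £858.00 + 24.7% × (£7,330.00 − £5,000.00) = £858.00 + 24.7% × £2,330.00 = £1,433.51
Health Levy: 8% × £8,250.00 = £660.00
Total: £1,433.51 + £660.00 = £2,093.51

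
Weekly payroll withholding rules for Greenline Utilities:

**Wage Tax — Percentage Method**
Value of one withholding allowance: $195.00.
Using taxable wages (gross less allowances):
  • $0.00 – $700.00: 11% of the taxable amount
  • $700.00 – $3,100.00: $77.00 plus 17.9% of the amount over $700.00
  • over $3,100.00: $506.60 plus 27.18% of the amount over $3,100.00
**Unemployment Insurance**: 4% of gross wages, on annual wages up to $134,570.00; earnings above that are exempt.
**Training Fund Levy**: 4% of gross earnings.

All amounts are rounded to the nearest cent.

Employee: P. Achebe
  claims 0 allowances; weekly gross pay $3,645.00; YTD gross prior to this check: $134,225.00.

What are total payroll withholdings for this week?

Wage Tax: taxable = $3,645.00
  $506.60 + 27.18% × ($3,645.00 − $3,100.00) = $506.60 + 27.18% × $545.00 = $654.73
Unemployment Insurance: cap $134,570.00 − YTD $134,225.00 = $345.00 subject; 4% × $345.00 = $13.80
Training Fund Levy: 4% × $3,645.00 = $145.80
Total: $654.73 + $13.80 + $145.80 = $814.33

$814.33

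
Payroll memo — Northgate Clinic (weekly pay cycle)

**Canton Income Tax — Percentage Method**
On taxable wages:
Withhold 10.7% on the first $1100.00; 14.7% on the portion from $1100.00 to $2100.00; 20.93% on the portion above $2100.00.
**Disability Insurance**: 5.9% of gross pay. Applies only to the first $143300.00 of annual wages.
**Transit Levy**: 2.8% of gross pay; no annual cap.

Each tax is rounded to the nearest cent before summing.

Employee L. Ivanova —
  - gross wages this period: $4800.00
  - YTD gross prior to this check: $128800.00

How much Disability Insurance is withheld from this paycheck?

$283.20

Disability Insurance: 5.9% × $4800.00 = $283.20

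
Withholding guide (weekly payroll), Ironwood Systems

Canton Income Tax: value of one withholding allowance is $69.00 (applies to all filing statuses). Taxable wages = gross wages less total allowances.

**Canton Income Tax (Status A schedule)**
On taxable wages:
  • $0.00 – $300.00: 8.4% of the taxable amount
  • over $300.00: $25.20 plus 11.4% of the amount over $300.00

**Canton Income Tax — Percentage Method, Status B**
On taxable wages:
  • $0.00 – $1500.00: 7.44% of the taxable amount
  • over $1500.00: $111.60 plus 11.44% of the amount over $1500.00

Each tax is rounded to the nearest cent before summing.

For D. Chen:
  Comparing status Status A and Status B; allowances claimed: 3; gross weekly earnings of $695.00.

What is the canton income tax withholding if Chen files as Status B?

$36.31

Canton Income Tax (Status B): taxable = $695.00 − 3×$69.00 = $488.00
  7.44% × $488.00 = $36.31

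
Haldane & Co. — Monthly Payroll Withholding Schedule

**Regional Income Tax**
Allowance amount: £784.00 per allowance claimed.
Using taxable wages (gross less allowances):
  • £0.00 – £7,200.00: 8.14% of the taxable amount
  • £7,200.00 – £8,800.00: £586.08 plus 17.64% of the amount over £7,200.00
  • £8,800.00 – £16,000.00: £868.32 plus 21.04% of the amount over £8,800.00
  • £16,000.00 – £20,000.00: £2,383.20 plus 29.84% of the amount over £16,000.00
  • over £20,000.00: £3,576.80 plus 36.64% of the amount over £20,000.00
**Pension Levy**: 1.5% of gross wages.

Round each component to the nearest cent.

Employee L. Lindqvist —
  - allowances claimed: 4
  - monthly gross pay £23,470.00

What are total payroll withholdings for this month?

£4,051.23

Regional Income Tax: taxable = £23,470.00 − 4×£784.00 = £20,334.00
  £3,576.80 + 36.64% × (£20,334.00 − £20,000.00) = £3,576.80 + 36.64% × £334.00 = £3,699.18
Pension Levy: 1.5% × £23,470.00 = £352.05
Total: £3,699.18 + £352.05 = £4,051.23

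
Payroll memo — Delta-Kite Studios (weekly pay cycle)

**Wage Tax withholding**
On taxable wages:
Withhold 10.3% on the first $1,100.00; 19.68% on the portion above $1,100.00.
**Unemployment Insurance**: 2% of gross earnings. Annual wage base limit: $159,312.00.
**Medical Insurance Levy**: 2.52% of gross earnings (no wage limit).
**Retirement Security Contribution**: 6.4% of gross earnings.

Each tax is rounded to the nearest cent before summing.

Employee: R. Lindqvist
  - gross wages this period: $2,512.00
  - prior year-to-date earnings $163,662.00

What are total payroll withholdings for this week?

Wage Tax: taxable = $2,512.00
  $113.30 + 19.68% × ($2,512.00 − $1,100.00) = $113.30 + 19.68% × $1,412.00 = $391.18
Unemployment Insurance: YTD $163,662.00 ≥ cap $159,312.00 → $0.00
Medical Insurance Levy: 2.52% × $2,512.00 = $63.30
Retirement Security Contribution: 6.4% × $2,512.00 = $160.77
Total: $391.18 + $0.00 + $63.30 + $160.77 = $615.25

$615.25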